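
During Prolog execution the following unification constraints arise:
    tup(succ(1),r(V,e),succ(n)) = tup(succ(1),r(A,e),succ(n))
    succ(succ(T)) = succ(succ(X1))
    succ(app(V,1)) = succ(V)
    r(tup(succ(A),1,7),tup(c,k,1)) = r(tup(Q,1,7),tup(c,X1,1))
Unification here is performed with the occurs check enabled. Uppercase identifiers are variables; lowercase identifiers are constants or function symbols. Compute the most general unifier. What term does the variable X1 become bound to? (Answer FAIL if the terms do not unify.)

FAIL

Decompose tup/3: succ(1) = succ(1),  r(V,e) = r(A,e),  succ(n) = succ(n).
Delete trivial equation succ(1) = succ(1).
Decompose r/2: V = A,  e = e.
Bind V := A; substituting into the one remaining equation that mentions V gives: succ(app(A,1)) = succ(A).
Delete trivial equation e = e.
Delete trivial equation succ(n) = succ(n).
Decompose succ/1: succ(T) = succ(X1).
Decompose succ/1: T = X1.
Bind T := X1; no other remaining equation mentions T.
Decompose succ/1: app(A,1) = A.
Occurs check fails: A occurs in app(A,1); the equation A = app(A,1) has no finite solution.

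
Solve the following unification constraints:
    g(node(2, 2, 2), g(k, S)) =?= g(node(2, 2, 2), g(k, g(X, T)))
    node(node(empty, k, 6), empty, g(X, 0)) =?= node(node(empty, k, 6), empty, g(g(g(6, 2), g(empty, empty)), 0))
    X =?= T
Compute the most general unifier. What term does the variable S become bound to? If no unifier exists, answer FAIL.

g(g(g(6, 2), g(empty, empty)), g(g(6, 2), g(empty, empty)))

Decompose g/2: node(2, 2, 2) =?= node(2, 2, 2),  g(k, S) =?= g(k, g(X, T)).
Delete trivial equation node(2, 2, 2) =?= node(2, 2, 2).
Decompose g/2: k =?= k,  S =?= g(X, T).
Delete trivial equation k =?= k.
Bind S := g(X, T); no other remaining equation mentions S.
Decompose node/3: node(empty, k, 6) =?= node(empty, k, 6),  empty =?= empty,  g(X, 0) =?= g(g(g(6, 2), g(empty, empty)), 0).
Delete trivial equation node(empty, k, 6) =?= node(empty, k, 6).
Delete trivial equation empty =?= empty.
Decompose g/2: X =?= g(g(6, 2), g(empty, empty)),  0 =?= 0.
Bind X := g(g(6, 2), g(empty, empty)); substituting into the one remaining equation that mentions X gives: g(g(6, 2), g(empty, empty)) =?= T. Substituting into the earlier binding gives S := g(g(g(6, 2), g(empty, empty)), T).
Delete trivial equation 0 =?= 0.
Bind T := g(g(6, 2), g(empty, empty)). Substituting into the earlier binding gives S := g(g(g(6, 2), g(empty, empty)), g(g(6, 2), g(empty, empty))).
MGU = { S ↦ g(g(g(6, 2), g(empty, empty)), g(g(6, 2), g(empty, empty))), X ↦ g(g(6, 2), g(empty, empty)), T ↦ g(g(6, 2), g(empty, empty)) }, so S ↦ g(g(g(6, 2), g(empty, empty)), g(g(6, 2), g(empty, empty))).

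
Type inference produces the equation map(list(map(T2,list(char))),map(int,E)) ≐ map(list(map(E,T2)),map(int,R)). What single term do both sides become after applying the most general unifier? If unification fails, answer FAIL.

Decompose map/2: list(map(T2,list(char))) ≐ list(map(E,T2)),  map(int,E) ≐ map(int,R).
Decompose list/1: map(T2,list(char)) ≐ map(E,T2).
Decompose map/2: T2 ≐ E,  list(char) ≐ T2.
Bind T2 := E; substituting into the one remaining equation that mentions T2 gives: list(char) ≐ E.
Bind E := list(char); substituting into the remaining equation gives: map(int,list(char)) ≐ map(int,R). Substituting into the earlier binding gives T2 := list(char).
Decompose map/2: int ≐ int,  list(char) ≐ R.
Delete trivial equation int ≐ int.
Bind R := list(char).
Applying the MGU to either side gives map(list(map(list(char),list(char))),map(int,list(char))).

map(list(map(list(char),list(char))),map(int,list(char)))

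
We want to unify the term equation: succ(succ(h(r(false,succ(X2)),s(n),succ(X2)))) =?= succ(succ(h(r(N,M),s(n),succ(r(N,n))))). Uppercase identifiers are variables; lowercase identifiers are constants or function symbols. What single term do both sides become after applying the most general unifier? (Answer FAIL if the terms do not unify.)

succ(succ(h(r(false,succ(r(false,n))),s(n),succ(r(false,n)))))

Decompose succ/1: succ(h(r(false,succ(X2)),s(n),succ(X2))) =?= succ(h(r(N,M),s(n),succ(r(N,n)))).
Decompose succ/1: h(r(false,succ(X2)),s(n),succ(X2)) =?= h(r(N,M),s(n),succ(r(N,n))).
Decompose h/3: r(false,succ(X2)) =?= r(N,M),  s(n) =?= s(n),  succ(X2) =?= succ(r(N,n)).
Decompose r/2: false =?= N,  succ(X2) =?= M.
Bind N := false; substituting into the one remaining equation that mentions N gives: succ(X2) =?= succ(r(false,n)).
Bind M := succ(X2); no other remaining equation mentions M.
Delete trivial equation s(n) =?= s(n).
Decompose succ/1: X2 =?= r(false,n).
Bind X2 := r(false,n). Substituting into the earlier binding gives M := succ(r(false,n)).
Applying the MGU to either side gives succ(succ(h(r(false,succ(r(false,n))),s(n),succ(r(false,n))))).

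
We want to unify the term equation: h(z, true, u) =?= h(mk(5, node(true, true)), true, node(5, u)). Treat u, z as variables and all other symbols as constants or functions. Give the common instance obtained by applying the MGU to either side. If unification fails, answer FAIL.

Decompose h/3: z =?= mk(5, node(true, true)),  true =?= true,  u =?= node(5, u).
Bind z := mk(5, node(true, true)); no other remaining equation mentions z.
Delete trivial equation true =?= true.
Occurs check fails: u occurs in node(5, u); the equation u =?= node(5, u) has no finite solution.

FAIL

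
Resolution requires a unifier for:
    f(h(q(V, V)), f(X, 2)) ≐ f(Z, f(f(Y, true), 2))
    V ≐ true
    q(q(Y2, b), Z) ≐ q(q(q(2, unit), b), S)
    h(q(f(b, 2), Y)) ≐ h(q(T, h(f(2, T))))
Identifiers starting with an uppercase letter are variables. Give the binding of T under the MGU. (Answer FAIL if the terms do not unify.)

f(b, 2)

Decompose f/2: h(q(V, V)) ≐ Z,  f(X, 2) ≐ f(f(Y, true), 2).
Bind Z := h(q(V, V)); substituting into the one remaining equation that mentions Z gives: q(q(Y2, b), h(q(V, V))) ≐ q(q(q(2, unit), b), S).
Decompose f/2: X ≐ f(Y, true),  2 ≐ 2.
Bind X := f(Y, true); no other remaining equation mentions X.
Delete trivial equation 2 ≐ 2.
Bind V := true; substituting into the one remaining equation that mentions V gives: q(q(Y2, b), h(q(true, true))) ≐ q(q(q(2, unit), b), S). Substituting into the earlier binding gives Z := h(q(true, true)).
Decompose q/2: q(Y2, b) ≐ q(q(2, unit), b),  h(q(true, true)) ≐ S.
Decompose q/2: Y2 ≐ q(2, unit),  b ≐ b.
Bind Y2 := q(2, unit); no other remaining equation mentions Y2.
Delete trivial equation b ≐ b.
Bind S := h(q(true, true)); no other remaining equation mentions S.
Decompose h/1: q(f(b, 2), Y) ≐ q(T, h(f(2, T))).
Decompose q/2: f(b, 2) ≐ T,  Y ≐ h(f(2, T)).
Bind T := f(b, 2); substituting into the remaining equation gives: Y ≐ h(f(2, f(b, 2))).
Bind Y := h(f(2, f(b, 2))). Substituting into the earlier binding gives X := f(h(f(2, f(b, 2))), true).
MGU = { Z := h(q(true, true)), X := f(h(f(2, f(b, 2))), true), V := true, Y2 := q(2, unit), S := h(q(true, true)), T := f(b, 2), Y := h(f(2, f(b, 2))) }, so T := f(b, 2).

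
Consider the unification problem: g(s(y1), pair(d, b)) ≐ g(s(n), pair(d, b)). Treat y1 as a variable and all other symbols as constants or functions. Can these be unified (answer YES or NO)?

YES

Decompose g/2: s(y1) ≐ s(n),  pair(d, b) ≐ pair(d, b).
Decompose s/1: y1 ≐ n.
Bind y1 := n; no other remaining equation mentions y1.
Delete trivial equation pair(d, b) ≐ pair(d, b).
No equations remain and no clash or occurs-check failure arose, so a unifier exists.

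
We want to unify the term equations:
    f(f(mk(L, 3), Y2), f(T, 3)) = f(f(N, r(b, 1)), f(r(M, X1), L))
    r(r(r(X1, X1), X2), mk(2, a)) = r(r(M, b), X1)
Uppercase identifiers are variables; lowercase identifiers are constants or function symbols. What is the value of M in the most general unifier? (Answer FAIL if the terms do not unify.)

Decompose f/2: f(mk(L, 3), Y2) = f(N, r(b, 1)),  f(T, 3) = f(r(M, X1), L).
Decompose f/2: mk(L, 3) = N,  Y2 = r(b, 1).
Bind N := mk(L, 3); no other remaining equation mentions N.
Bind Y2 := r(b, 1); no other remaining equation mentions Y2.
Decompose f/2: T = r(M, X1),  3 = L.
Bind T := r(M, X1); no other remaining equation mentions T.
Bind L := 3; no other remaining equation mentions L. Substituting into the earlier binding gives N := mk(3, 3).
Decompose r/2: r(r(X1, X1), X2) = r(M, b),  mk(2, a) = X1.
Decompose r/2: r(X1, X1) = M,  X2 = b.
Bind M := r(X1, X1); no other remaining equation mentions M. Substituting into the earlier binding gives T := r(r(X1, X1), X1).
Bind X2 := b; no other remaining equation mentions X2.
Bind X1 := mk(2, a). Substituting into the earlier bindings gives T := r(r(mk(2, a), mk(2, a)), mk(2, a)), M := r(mk(2, a), mk(2, a)).
MGU = { N ↦ mk(3, 3), Y2 ↦ r(b, 1), T ↦ r(r(mk(2, a), mk(2, a)), mk(2, a)), L ↦ 3, M ↦ r(mk(2, a), mk(2, a)), X2 ↦ b, X1 ↦ mk(2, a) }, so M ↦ r(mk(2, a), mk(2, a)).

r(mk(2, a), mk(2, a))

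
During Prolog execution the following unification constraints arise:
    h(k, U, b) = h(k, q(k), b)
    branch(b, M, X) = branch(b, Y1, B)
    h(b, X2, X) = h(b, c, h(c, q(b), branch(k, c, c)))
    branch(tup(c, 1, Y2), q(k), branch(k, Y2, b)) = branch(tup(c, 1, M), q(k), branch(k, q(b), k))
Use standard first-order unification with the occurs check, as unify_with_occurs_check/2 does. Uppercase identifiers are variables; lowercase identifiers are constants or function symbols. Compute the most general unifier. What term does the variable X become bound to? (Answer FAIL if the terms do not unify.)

Decompose h/3: k = k,  U = q(k),  b = b.
Delete trivial equation k = k.
Bind U := q(k); no other remaining equation mentions U.
Delete trivial equation b = b.
Decompose branch/3: b = b,  M = Y1,  X = B.
Delete trivial equation b = b.
Bind M := Y1; substituting into the one remaining equation that mentions M gives: branch(tup(c, 1, Y2), q(k), branch(k, Y2, b)) = branch(tup(c, 1, Y1), q(k), branch(k, q(b), k)).
Bind X := B; substituting into the one remaining equation that mentions X gives: h(b, X2, B) = h(b, c, h(c, q(b), branch(k, c, c))).
Decompose h/3: b = b,  X2 = c,  B = h(c, q(b), branch(k, c, c)).
Delete trivial equation b = b.
Bind X2 := c; no other remaining equation mentions X2.
Bind B := h(c, q(b), branch(k, c, c)); no other remaining equation mentions B. Substituting into the earlier binding gives X := h(c, q(b), branch(k, c, c)).
Decompose branch/3: tup(c, 1, Y2) = tup(c, 1, Y1),  q(k) = q(k),  branch(k, Y2, b) = branch(k, q(b), k).
Decompose tup/3: c = c,  1 = 1,  Y2 = Y1.
Delete trivial equation c = c.
Delete trivial equation 1 = 1.
Bind Y2 := Y1; substituting into the one remaining equation that mentions Y2 gives: branch(k, Y1, b) = branch(k, q(b), k).
Delete trivial equation q(k) = q(k).
Decompose branch/3: k = k,  Y1 = q(b),  b = k.
Delete trivial equation k = k.
Bind Y1 := q(b); no other remaining equation mentions Y1. Substituting into the earlier bindings gives M := q(b), Y2 := q(b).
Clash: constants b and k differ; no unifier exists.

FAIL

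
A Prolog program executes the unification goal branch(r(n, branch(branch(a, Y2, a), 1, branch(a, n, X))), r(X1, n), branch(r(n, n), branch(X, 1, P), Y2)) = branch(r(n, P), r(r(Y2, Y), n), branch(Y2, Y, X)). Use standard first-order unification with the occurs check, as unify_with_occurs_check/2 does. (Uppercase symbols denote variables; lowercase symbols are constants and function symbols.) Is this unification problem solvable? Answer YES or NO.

YES

Decompose branch/3: r(n, branch(branch(a, Y2, a), 1, branch(a, n, X))) = r(n, P),  r(X1, n) = r(r(Y2, Y), n),  branch(r(n, n), branch(X, 1, P), Y2) = branch(Y2, Y, X).
Decompose r/2: n = n,  branch(branch(a, Y2, a), 1, branch(a, n, X)) = P.
Delete trivial equation n = n.
Bind P := branch(branch(a, Y2, a), 1, branch(a, n, X)); substituting into the one remaining equation that mentions P gives: branch(r(n, n), branch(X, 1, branch(branch(a, Y2, a), 1, branch(a, n, X))), Y2) = branch(Y2, Y, X).
Decompose r/2: X1 = r(Y2, Y),  n = n.
Bind X1 := r(Y2, Y); no other remaining equation mentions X1.
Delete trivial equation n = n.
Decompose branch/3: r(n, n) = Y2,  branch(X, 1, branch(branch(a, Y2, a), 1, branch(a, n, X))) = Y,  Y2 = X.
Bind Y2 := r(n, n); substituting into the remaining equations gives: branch(X, 1, branch(branch(a, r(n, n), a), 1, branch(a, n, X))) = Y,  r(n, n) = X. Substituting into the earlier bindings gives P := branch(branch(a, r(n, n), a), 1, branch(a, n, X)), X1 := r(r(n, n), Y).
Bind Y := branch(X, 1, branch(branch(a, r(n, n), a), 1, branch(a, n, X))); no other remaining equation mentions Y. Substituting into the earlier binding gives X1 := r(r(n, n), branch(X, 1, branch(branch(a, r(n, n), a), 1, branch(a, n, X)))).
Bind X := r(n, n). Substituting into the earlier bindings gives P := branch(branch(a, r(n, n), a), 1, branch(a, n, r(n, n))), X1 := r(r(n, n), branch(r(n, n), 1, branch(branch(a, r(n, n), a), 1, branch(a, n, r(n, n))))), Y := branch(r(n, n), 1, branch(branch(a, r(n, n), a), 1, branch(a, n, r(n, n)))).
No equations remain and no clash or occurs-check failure arose, so a unifier exists.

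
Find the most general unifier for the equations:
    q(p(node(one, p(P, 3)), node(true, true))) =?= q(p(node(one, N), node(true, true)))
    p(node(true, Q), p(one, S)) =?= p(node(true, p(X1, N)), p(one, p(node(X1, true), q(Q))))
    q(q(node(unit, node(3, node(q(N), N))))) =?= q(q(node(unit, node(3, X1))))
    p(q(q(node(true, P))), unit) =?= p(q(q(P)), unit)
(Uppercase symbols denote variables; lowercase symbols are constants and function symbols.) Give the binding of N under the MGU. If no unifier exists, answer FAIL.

Decompose q/1: p(node(one, p(P, 3)), node(true, true)) =?= p(node(one, N), node(true, true)).
Decompose p/2: node(one, p(P, 3)) =?= node(one, N),  node(true, true) =?= node(true, true).
Decompose node/2: one =?= one,  p(P, 3) =?= N.
Delete trivial equation one =?= one.
Bind N := p(P, 3); substituting into the 2 remaining equations that mention N gives: p(node(true, Q), p(one, S)) =?= p(node(true, p(X1, p(P, 3))), p(one, p(node(X1, true), q(Q)))),  q(q(node(unit, node(3, node(q(p(P, 3)), p(P, 3)))))) =?= q(q(node(unit, node(3, X1)))).
Delete trivial equation node(true, true) =?= node(true, true).
Decompose p/2: node(true, Q) =?= node(true, p(X1, p(P, 3))),  p(one, S) =?= p(one, p(node(X1, true), q(Q))).
Decompose node/2: true =?= true,  Q =?= p(X1, p(P, 3)).
Delete trivial equation true =?= true.
Bind Q := p(X1, p(P, 3)); substituting into the one remaining equation that mentions Q gives: p(one, S) =?= p(one, p(node(X1, true), q(p(X1, p(P, 3))))).
Decompose p/2: one =?= one,  S =?= p(node(X1, true), q(p(X1, p(P, 3)))).
Delete trivial equation one =?= one.
Bind S := p(node(X1, true), q(p(X1, p(P, 3)))); no other remaining equation mentions S.
Decompose q/1: q(node(unit, node(3, node(q(p(P, 3)), p(P, 3))))) =?= q(node(unit, node(3, X1))).
Decompose q/1: node(unit, node(3, node(q(p(P, 3)), p(P, 3)))) =?= node(unit, node(3, X1)).
Decompose node/2: unit =?= unit,  node(3, node(q(p(P, 3)), p(P, 3))) =?= node(3, X1).
Delete trivial equation unit =?= unit.
Decompose node/2: 3 =?= 3,  node(q(p(P, 3)), p(P, 3)) =?= X1.
Delete trivial equation 3 =?= 3.
Bind X1 := node(q(p(P, 3)), p(P, 3)); no other remaining equation mentions X1. Substituting into the earlier bindings gives Q := p(node(q(p(P, 3)), p(P, 3)), p(P, 3)), S := p(node(node(q(p(P, 3)), p(P, 3)), true), q(p(node(q(p(P, 3)), p(P, 3)), p(P, 3)))).
Decompose p/2: q(q(node(true, P))) =?= q(q(P)),  unit =?= unit.
Decompose q/1: q(node(true, P)) =?= q(P).
Decompose q/1: node(true, P) =?= P.
Occurs check fails: P occurs in node(true, P); the equation P =?= node(true, P) has no finite solution.

FAIL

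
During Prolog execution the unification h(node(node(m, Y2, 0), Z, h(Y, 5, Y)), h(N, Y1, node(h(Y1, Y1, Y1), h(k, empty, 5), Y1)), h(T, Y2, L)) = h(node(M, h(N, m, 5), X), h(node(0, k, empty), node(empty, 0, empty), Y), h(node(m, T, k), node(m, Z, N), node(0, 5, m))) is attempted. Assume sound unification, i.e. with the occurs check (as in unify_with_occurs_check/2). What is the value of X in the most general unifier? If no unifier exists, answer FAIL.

Decompose h/3: node(node(m, Y2, 0), Z, h(Y, 5, Y)) = node(M, h(N, m, 5), X),  h(N, Y1, node(h(Y1, Y1, Y1), h(k, empty, 5), Y1)) = h(node(0, k, empty), node(empty, 0, empty), Y),  h(T, Y2, L) = h(node(m, T, k), node(m, Z, N), node(0, 5, m)).
Decompose node/3: node(m, Y2, 0) = M,  Z = h(N, m, 5),  h(Y, 5, Y) = X.
Bind M := node(m, Y2, 0); no other remaining equation mentions M.
Bind Z := h(N, m, 5); substituting into the one remaining equation that mentions Z gives: h(T, Y2, L) = h(node(m, T, k), node(m, h(N, m, 5), N), node(0, 5, m)).
Bind X := h(Y, 5, Y); no other remaining equation mentions X.
Decompose h/3: N = node(0, k, empty),  Y1 = node(empty, 0, empty),  node(h(Y1, Y1, Y1), h(k, empty, 5), Y1) = Y.
Bind N := node(0, k, empty); substituting into the one remaining equation that mentions N gives: h(T, Y2, L) = h(node(m, T, k), node(m, h(node(0, k, empty), m, 5), node(0, k, empty)), node(0, 5, m)). Substituting into the earlier binding gives Z := h(node(0, k, empty), m, 5).
Bind Y1 := node(empty, 0, empty); substituting into the one remaining equation that mentions Y1 gives: node(h(node(empty, 0, empty), node(empty, 0, empty), node(empty, 0, empty)), h(k, empty, 5), node(empty, 0, empty)) = Y.
Bind Y := node(h(node(empty, 0, empty), node(empty, 0, empty), node(empty, 0, empty)), h(k, empty, 5), node(empty, 0, empty)); no other remaining equation mentions Y. Substituting into the earlier binding gives X := h(node(h(node(empty, 0, empty), node(empty, 0, empty), node(empty, 0, empty)), h(k, empty, 5), node(empty, 0, empty)), 5, node(h(node(empty, 0, empty), node(empty, 0, empty), node(empty, 0, empty)), h(k, empty, 5), node(empty, 0, empty))).
Decompose h/3: T = node(m, T, k),  Y2 = node(m, h(node(0, k, empty), m, 5), node(0, k, empty)),  L = node(0, 5, m).
Occurs check fails: T occurs in node(m, T, k); the equation T = node(m, T, k) has no finite solution.

FAIL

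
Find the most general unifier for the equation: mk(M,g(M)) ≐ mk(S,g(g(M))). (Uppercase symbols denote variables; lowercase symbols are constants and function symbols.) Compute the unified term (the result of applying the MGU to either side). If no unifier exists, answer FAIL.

FAIL

Decompose mk/2: M ≐ S,  g(M) ≐ g(g(M)).
Bind M := S; substituting into the remaining equation gives: g(S) ≐ g(g(S)).
Decompose g/1: S ≐ g(S).
Occurs check fails: S occurs in g(S); the equation S ≐ g(S) has no finite solution.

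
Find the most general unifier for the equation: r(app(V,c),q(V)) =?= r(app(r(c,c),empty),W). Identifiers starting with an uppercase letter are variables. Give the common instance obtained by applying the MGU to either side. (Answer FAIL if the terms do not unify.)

Decompose r/2: app(V,c) =?= app(r(c,c),empty),  q(V) =?= W.
Decompose app/2: V =?= r(c,c),  c =?= empty.
Bind V := r(c,c); substituting into the one remaining equation that mentions V gives: q(r(c,c)) =?= W.
Clash: constants c and empty differ; no unifier exists.

FAIL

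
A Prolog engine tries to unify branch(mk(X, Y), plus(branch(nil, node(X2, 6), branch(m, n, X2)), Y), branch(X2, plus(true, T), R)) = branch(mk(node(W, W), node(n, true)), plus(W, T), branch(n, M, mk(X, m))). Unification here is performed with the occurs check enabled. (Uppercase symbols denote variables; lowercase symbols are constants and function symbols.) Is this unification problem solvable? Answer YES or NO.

Decompose branch/3: mk(X, Y) = mk(node(W, W), node(n, true)),  plus(branch(nil, node(X2, 6), branch(m, n, X2)), Y) = plus(W, T),  branch(X2, plus(true, T), R) = branch(n, M, mk(X, m)).
Decompose mk/2: X = node(W, W),  Y = node(n, true).
Bind X := node(W, W); substituting into the one remaining equation that mentions X gives: branch(X2, plus(true, T), R) = branch(n, M, mk(node(W, W), m)).
Bind Y := node(n, true); substituting into the one remaining equation that mentions Y gives: plus(branch(nil, node(X2, 6), branch(m, n, X2)), node(n, true)) = plus(W, T).
Decompose plus/2: branch(nil, node(X2, 6), branch(m, n, X2)) = W,  node(n, true) = T.
Bind W := branch(nil, node(X2, 6), branch(m, n, X2)); substituting into the one remaining equation that mentions W gives: branch(X2, plus(true, T), R) = branch(n, M, mk(node(branch(nil, node(X2, 6), branch(m, n, X2)), branch(nil, node(X2, 6), branch(m, n, X2))), m)). Substituting into the earlier binding gives X := node(branch(nil, node(X2, 6), branch(m, n, X2)), branch(nil, node(X2, 6), branch(m, n, X2))).
Bind T := node(n, true); substituting into the remaining equation gives: branch(X2, plus(true, node(n, true)), R) = branch(n, M, mk(node(branch(nil, node(X2, 6), branch(m, n, X2)), branch(nil, node(X2, 6), branch(m, n, X2))), m)).
Decompose branch/3: X2 = n,  plus(true, node(n, true)) = M,  R = mk(node(branch(nil, node(X2, 6), branch(m, n, X2)), branch(nil, node(X2, 6), branch(m, n, X2))), m).
Bind X2 := n; substituting into the one remaining equation that mentions X2 gives: R = mk(node(branch(nil, node(n, 6), branch(m, n, n)), branch(nil, node(n, 6), branch(m, n, n))), m). Substituting into the earlier bindings gives X := node(branch(nil, node(n, 6), branch(m, n, n)), branch(nil, node(n, 6), branch(m, n, n))), W := branch(nil, node(n, 6), branch(m, n, n)).
Bind M := plus(true, node(n, true)); no other remaining equation mentions M.
Bind R := mk(node(branch(nil, node(n, 6), branch(m, n, n)), branch(nil, node(n, 6), branch(m, n, n))), m).
No equations remain and no clash or occurs-check failure arose, so a unifier exists.

YES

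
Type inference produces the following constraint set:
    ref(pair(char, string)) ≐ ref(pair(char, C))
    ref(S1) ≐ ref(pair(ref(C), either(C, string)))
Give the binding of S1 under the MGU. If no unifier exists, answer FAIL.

pair(ref(string), either(string, string))

Decompose ref/1: pair(char, string) ≐ pair(char, C).
Decompose pair/2: char ≐ char,  string ≐ C.
Delete trivial equation char ≐ char.
Bind C := string; substituting into the remaining equation gives: ref(S1) ≐ ref(pair(ref(string), either(string, string))).
Decompose ref/1: S1 ≐ pair(ref(string), either(string, string)).
Bind S1 := pair(ref(string), either(string, string)).
MGU = { C -> string, S1 -> pair(ref(string), either(string, string)) }, so S1 -> pair(ref(string), either(string, string)).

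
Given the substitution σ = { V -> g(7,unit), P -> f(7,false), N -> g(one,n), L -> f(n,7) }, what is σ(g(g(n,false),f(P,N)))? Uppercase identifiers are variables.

Replace each occurrence of P with f(7,false).
Replace each occurrence of N with g(one,n).
Result: g(g(n,false),f(f(7,false),g(one,n))).

g(g(n,false),f(f(7,false),g(one,n)))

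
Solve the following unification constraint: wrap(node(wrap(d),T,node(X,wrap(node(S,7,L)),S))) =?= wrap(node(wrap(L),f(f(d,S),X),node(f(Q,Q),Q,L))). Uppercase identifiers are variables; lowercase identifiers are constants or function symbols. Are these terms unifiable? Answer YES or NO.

Decompose wrap/1: node(wrap(d),T,node(X,wrap(node(S,7,L)),S)) =?= node(wrap(L),f(f(d,S),X),node(f(Q,Q),Q,L)).
Decompose node/3: wrap(d) =?= wrap(L),  T =?= f(f(d,S),X),  node(X,wrap(node(S,7,L)),S) =?= node(f(Q,Q),Q,L).
Decompose wrap/1: d =?= L.
Bind L := d; substituting into the one remaining equation that mentions L gives: node(X,wrap(node(S,7,d)),S) =?= node(f(Q,Q),Q,d).
Bind T := f(f(d,S),X); no other remaining equation mentions T.
Decompose node/3: X =?= f(Q,Q),  wrap(node(S,7,d)) =?= Q,  S =?= d.
Bind X := f(Q,Q); no other remaining equation mentions X. Substituting into the earlier binding gives T := f(f(d,S),f(Q,Q)).
Bind Q := wrap(node(S,7,d)); no other remaining equation mentions Q. Substituting into the earlier bindings gives T := f(f(d,S),f(wrap(node(S,7,d)),wrap(node(S,7,d)))), X := f(wrap(node(S,7,d)),wrap(node(S,7,d))).
Bind S := d. Substituting into the earlier bindings gives T := f(f(d,d),f(wrap(node(d,7,d)),wrap(node(d,7,d)))), X := f(wrap(node(d,7,d)),wrap(node(d,7,d))), Q := wrap(node(d,7,d)).
No equations remain and no clash or occurs-check failure arose, so a unifier exists.

YES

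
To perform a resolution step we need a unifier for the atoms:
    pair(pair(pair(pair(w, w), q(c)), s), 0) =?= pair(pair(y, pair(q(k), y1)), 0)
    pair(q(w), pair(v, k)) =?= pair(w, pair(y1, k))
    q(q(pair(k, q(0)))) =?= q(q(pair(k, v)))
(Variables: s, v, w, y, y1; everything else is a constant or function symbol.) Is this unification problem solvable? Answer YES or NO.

NO

Decompose pair/2: pair(pair(pair(w, w), q(c)), s) =?= pair(y, pair(q(k), y1)),  0 =?= 0.
Decompose pair/2: pair(pair(w, w), q(c)) =?= y,  s =?= pair(q(k), y1).
Bind y := pair(pair(w, w), q(c)); no other remaining equation mentions y.
Bind s := pair(q(k), y1); no other remaining equation mentions s.
Delete trivial equation 0 =?= 0.
Decompose pair/2: q(w) =?= w,  pair(v, k) =?= pair(y1, k).
Occurs check fails: w occurs in q(w); the equation w =?= q(w) has no finite solution.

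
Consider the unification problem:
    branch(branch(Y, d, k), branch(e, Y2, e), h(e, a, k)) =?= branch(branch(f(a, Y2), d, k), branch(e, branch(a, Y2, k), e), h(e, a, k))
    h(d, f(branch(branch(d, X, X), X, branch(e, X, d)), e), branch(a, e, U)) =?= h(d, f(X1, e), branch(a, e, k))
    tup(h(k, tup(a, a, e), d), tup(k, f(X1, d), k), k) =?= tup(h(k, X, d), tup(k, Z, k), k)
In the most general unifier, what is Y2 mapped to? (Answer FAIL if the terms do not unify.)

Decompose branch/3: branch(Y, d, k) =?= branch(f(a, Y2), d, k),  branch(e, Y2, e) =?= branch(e, branch(a, Y2, k), e),  h(e, a, k) =?= h(e, a, k).
Decompose branch/3: Y =?= f(a, Y2),  d =?= d,  k =?= k.
Bind Y := f(a, Y2); no other remaining equation mentions Y.
Delete trivial equation d =?= d.
Delete trivial equation k =?= k.
Decompose branch/3: e =?= e,  Y2 =?= branch(a, Y2, k),  e =?= e.
Delete trivial equation e =?= e.
Occurs check fails: Y2 occurs in branch(a, Y2, k); the equation Y2 =?= branch(a, Y2, k) has no finite solution.

FAIL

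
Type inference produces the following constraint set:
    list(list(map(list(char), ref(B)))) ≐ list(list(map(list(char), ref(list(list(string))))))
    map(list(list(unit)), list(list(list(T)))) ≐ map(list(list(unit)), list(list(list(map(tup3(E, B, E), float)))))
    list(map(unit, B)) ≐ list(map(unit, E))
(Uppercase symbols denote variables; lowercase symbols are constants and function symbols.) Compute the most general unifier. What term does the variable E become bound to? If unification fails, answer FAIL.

list(list(string))

Decompose list/1: list(map(list(char), ref(B))) ≐ list(map(list(char), ref(list(list(string))))).
Decompose list/1: map(list(char), ref(B)) ≐ map(list(char), ref(list(list(string)))).
Decompose map/2: list(char) ≐ list(char),  ref(B) ≐ ref(list(list(string))).
Delete trivial equation list(char) ≐ list(char).
Decompose ref/1: B ≐ list(list(string)).
Bind B := list(list(string)); substituting into the remaining equations gives: map(list(list(unit)), list(list(list(T)))) ≐ map(list(list(unit)), list(list(list(map(tup3(E, list(list(string)), E), float))))),  list(map(unit, list(list(string)))) ≐ list(map(unit, E)).
Decompose map/2: list(list(unit)) ≐ list(list(unit)),  list(list(list(T))) ≐ list(list(list(map(tup3(E, list(list(string)), E), float)))).
Delete trivial equation list(list(unit)) ≐ list(list(unit)).
Decompose list/1: list(list(T)) ≐ list(list(map(tup3(E, list(list(string)), E), float))).
Decompose list/1: list(T) ≐ list(map(tup3(E, list(list(string)), E), float)).
Decompose list/1: T ≐ map(tup3(E, list(list(string)), E), float).
Bind T := map(tup3(E, list(list(string)), E), float); no other remaining equation mentions T.
Decompose list/1: map(unit, list(list(string))) ≐ map(unit, E).
Decompose map/2: unit ≐ unit,  list(list(string)) ≐ E.
Delete trivial equation unit ≐ unit.
Bind E := list(list(string)). Substituting into the earlier binding gives T := map(tup3(list(list(string)), list(list(string)), list(list(string))), float).
MGU = { B -> list(list(string)), T -> map(tup3(list(list(string)), list(list(string)), list(list(string))), float), E -> list(list(string)) }, so E -> list(list(string)).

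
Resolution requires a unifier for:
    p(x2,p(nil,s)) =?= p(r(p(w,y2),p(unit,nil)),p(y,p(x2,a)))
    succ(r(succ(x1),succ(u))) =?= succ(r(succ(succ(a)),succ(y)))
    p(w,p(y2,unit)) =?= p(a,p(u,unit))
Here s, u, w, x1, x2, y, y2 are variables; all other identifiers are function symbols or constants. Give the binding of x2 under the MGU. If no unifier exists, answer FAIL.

Decompose p/2: x2 =?= r(p(w,y2),p(unit,nil)),  p(nil,s) =?= p(y,p(x2,a)).
Bind x2 := r(p(w,y2),p(unit,nil)); substituting into the one remaining equation that mentions x2 gives: p(nil,s) =?= p(y,p(r(p(w,y2),p(unit,nil)),a)).
Decompose p/2: nil =?= y,  s =?= p(r(p(w,y2),p(unit,nil)),a).
Bind y := nil; substituting into the one remaining equation that mentions y gives: succ(r(succ(x1),succ(u))) =?= succ(r(succ(succ(a)),succ(nil))).
Bind s := p(r(p(w,y2),p(unit,nil)),a); no other remaining equation mentions s.
Decompose succ/1: r(succ(x1),succ(u)) =?= r(succ(succ(a)),succ(nil)).
Decompose r/2: succ(x1) =?= succ(succ(a)),  succ(u) =?= succ(nil).
Decompose succ/1: x1 =?= succ(a).
Bind x1 := succ(a); no other remaining equation mentions x1.
Decompose succ/1: u =?= nil.
Bind u := nil; substituting into the remaining equation gives: p(w,p(y2,unit)) =?= p(a,p(nil,unit)).
Decompose p/2: w =?= a,  p(y2,unit) =?= p(nil,unit).
Bind w := a; no other remaining equation mentions w. Substituting into the earlier bindings gives x2 := r(p(a,y2),p(unit,nil)), s := p(r(p(a,y2),p(unit,nil)),a).
Decompose p/2: y2 =?= nil,  unit =?= unit.
Bind y2 := nil; no other remaining equation mentions y2. Substituting into the earlier bindings gives x2 := r(p(a,nil),p(unit,nil)), s := p(r(p(a,nil),p(unit,nil)),a).
Delete trivial equation unit =?= unit.
MGU = { x2 -> r(p(a,nil),p(unit,nil)), y -> nil, s -> p(r(p(a,nil),p(unit,nil)),a), x1 -> succ(a), u -> nil, w -> a, y2 -> nil }, so x2 -> r(p(a,nil),p(unit,nil)).

r(p(a,nil),p(unit,nil))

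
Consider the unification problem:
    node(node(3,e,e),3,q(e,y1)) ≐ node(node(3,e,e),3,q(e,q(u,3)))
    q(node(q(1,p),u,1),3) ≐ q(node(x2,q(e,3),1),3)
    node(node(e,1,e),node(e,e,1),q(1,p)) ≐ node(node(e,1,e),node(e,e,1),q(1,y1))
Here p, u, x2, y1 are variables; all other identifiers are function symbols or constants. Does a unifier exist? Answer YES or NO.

Decompose node/3: node(3,e,e) ≐ node(3,e,e),  3 ≐ 3,  q(e,y1) ≐ q(e,q(u,3)).
Delete trivial equation node(3,e,e) ≐ node(3,e,e).
Delete trivial equation 3 ≐ 3.
Decompose q/2: e ≐ e,  y1 ≐ q(u,3).
Delete trivial equation e ≐ e.
Bind y1 := q(u,3); substituting into the one remaining equation that mentions y1 gives: node(node(e,1,e),node(e,e,1),q(1,p)) ≐ node(node(e,1,e),node(e,e,1),q(1,q(u,3))).
Decompose q/2: node(q(1,p),u,1) ≐ node(x2,q(e,3),1),  3 ≐ 3.
Decompose node/3: q(1,p) ≐ x2,  u ≐ q(e,3),  1 ≐ 1.
Bind x2 := q(1,p); no other remaining equation mentions x2.
Bind u := q(e,3); substituting into the one remaining equation that mentions u gives: node(node(e,1,e),node(e,e,1),q(1,p)) ≐ node(node(e,1,e),node(e,e,1),q(1,q(q(e,3),3))). Substituting into the earlier binding gives y1 := q(q(e,3),3).
Delete trivial equation 1 ≐ 1.
Delete trivial equation 3 ≐ 3.
Decompose node/3: node(e,1,e) ≐ node(e,1,e),  node(e,e,1) ≐ node(e,e,1),  q(1,p) ≐ q(1,q(q(e,3),3)).
Delete trivial equation node(e,1,e) ≐ node(e,1,e).
Delete trivial equation node(e,e,1) ≐ node(e,e,1).
Decompose q/2: 1 ≐ 1,  p ≐ q(q(e,3),3).
Delete trivial equation 1 ≐ 1.
Bind p := q(q(e,3),3). Substituting into the earlier binding gives x2 := q(1,q(q(e,3),3)).
No equations remain and no clash or occurs-check failure arose, so a unifier exists.

YES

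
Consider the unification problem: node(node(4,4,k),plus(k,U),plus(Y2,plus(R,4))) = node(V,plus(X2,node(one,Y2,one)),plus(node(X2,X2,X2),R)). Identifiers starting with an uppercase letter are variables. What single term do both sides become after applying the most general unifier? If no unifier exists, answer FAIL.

Decompose node/3: node(4,4,k) = V,  plus(k,U) = plus(X2,node(one,Y2,one)),  plus(Y2,plus(R,4)) = plus(node(X2,X2,X2),R).
Bind V := node(4,4,k); no other remaining equation mentions V.
Decompose plus/2: k = X2,  U = node(one,Y2,one).
Bind X2 := k; substituting into the one remaining equation that mentions X2 gives: plus(Y2,plus(R,4)) = plus(node(k,k,k),R).
Bind U := node(one,Y2,one); no other remaining equation mentions U.
Decompose plus/2: Y2 = node(k,k,k),  plus(R,4) = R.
Bind Y2 := node(k,k,k); no other remaining equation mentions Y2. Substituting into the earlier binding gives U := node(one,node(k,k,k),one).
Occurs check fails: R occurs in plus(R,4); the equation R = plus(R,4) has no finite solution.

FAIL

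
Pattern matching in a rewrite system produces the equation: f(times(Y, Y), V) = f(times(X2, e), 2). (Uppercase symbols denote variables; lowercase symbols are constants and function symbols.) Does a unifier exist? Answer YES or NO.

YES

Decompose f/2: times(Y, Y) = times(X2, e),  V = 2.
Decompose times/2: Y = X2,  Y = e.
Bind Y := X2; substituting into the one remaining equation that mentions Y gives: X2 = e.
Bind X2 := e; no other remaining equation mentions X2. Substituting into the earlier binding gives Y := e.
Bind V := 2.
No equations remain and no clash or occurs-check failure arose, so a unifier exists.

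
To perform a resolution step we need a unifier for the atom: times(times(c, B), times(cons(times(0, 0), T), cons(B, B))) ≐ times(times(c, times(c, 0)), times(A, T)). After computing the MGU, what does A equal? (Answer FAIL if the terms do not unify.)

cons(times(0, 0), cons(times(c, 0), times(c, 0)))

Decompose times/2: times(c, B) ≐ times(c, times(c, 0)),  times(cons(times(0, 0), T), cons(B, B)) ≐ times(A, T).
Decompose times/2: c ≐ c,  B ≐ times(c, 0).
Delete trivial equation c ≐ c.
Bind B := times(c, 0); substituting into the remaining equation gives: times(cons(times(0, 0), T), cons(times(c, 0), times(c, 0))) ≐ times(A, T).
Decompose times/2: cons(times(0, 0), T) ≐ A,  cons(times(c, 0), times(c, 0)) ≐ T.
Bind A := cons(times(0, 0), T); no other remaining equation mentions A.
Bind T := cons(times(c, 0), times(c, 0)). Substituting into the earlier binding gives A := cons(times(0, 0), cons(times(c, 0), times(c, 0))).
MGU = { B := times(c, 0), A := cons(times(0, 0), cons(times(c, 0), times(c, 0))), T := cons(times(c, 0), times(c, 0)) }, so A := cons(times(0, 0), cons(times(c, 0), times(c, 0))).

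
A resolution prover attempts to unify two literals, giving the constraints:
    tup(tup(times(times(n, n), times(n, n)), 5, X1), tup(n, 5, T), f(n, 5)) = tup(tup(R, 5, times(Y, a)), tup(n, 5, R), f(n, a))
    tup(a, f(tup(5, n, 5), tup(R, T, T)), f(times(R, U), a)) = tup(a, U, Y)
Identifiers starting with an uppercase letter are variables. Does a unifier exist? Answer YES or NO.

Decompose tup/3: tup(times(times(n, n), times(n, n)), 5, X1) = tup(R, 5, times(Y, a)),  tup(n, 5, T) = tup(n, 5, R),  f(n, 5) = f(n, a).
Decompose tup/3: times(times(n, n), times(n, n)) = R,  5 = 5,  X1 = times(Y, a).
Bind R := times(times(n, n), times(n, n)); substituting into the 2 remaining equations that mention R gives: tup(n, 5, T) = tup(n, 5, times(times(n, n), times(n, n))),  tup(a, f(tup(5, n, 5), tup(times(times(n, n), times(n, n)), T, T)), f(times(times(times(n, n), times(n, n)), U), a)) = tup(a, U, Y).
Delete trivial equation 5 = 5.
Bind X1 := times(Y, a); no other remaining equation mentions X1.
Decompose tup/3: n = n,  5 = 5,  T = times(times(n, n), times(n, n)).
Delete trivial equation n = n.
Delete trivial equation 5 = 5.
Bind T := times(times(n, n), times(n, n)); substituting into the one remaining equation that mentions T gives: tup(a, f(tup(5, n, 5), tup(times(times(n, n), times(n, n)), times(times(n, n), times(n, n)), times(times(n, n), times(n, n)))), f(times(times(times(n, n), times(n, n)), U), a)) = tup(a, U, Y).
Decompose f/2: n = n,  5 = a.
Delete trivial equation n = n.
Clash: constants 5 and a differ; no unifier exists.

NO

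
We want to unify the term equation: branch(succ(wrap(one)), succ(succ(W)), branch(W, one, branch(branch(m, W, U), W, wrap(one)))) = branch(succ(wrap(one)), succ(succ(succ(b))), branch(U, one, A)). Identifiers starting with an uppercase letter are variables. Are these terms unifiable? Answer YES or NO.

YES

Decompose branch/3: succ(wrap(one)) = succ(wrap(one)),  succ(succ(W)) = succ(succ(succ(b))),  branch(W, one, branch(branch(m, W, U), W, wrap(one))) = branch(U, one, A).
Delete trivial equation succ(wrap(one)) = succ(wrap(one)).
Decompose succ/1: succ(W) = succ(succ(b)).
Decompose succ/1: W = succ(b).
Bind W := succ(b); substituting into the remaining equation gives: branch(succ(b), one, branch(branch(m, succ(b), U), succ(b), wrap(one))) = branch(U, one, A).
Decompose branch/3: succ(b) = U,  one = one,  branch(branch(m, succ(b), U), succ(b), wrap(one)) = A.
Bind U := succ(b); substituting into the one remaining equation that mentions U gives: branch(branch(m, succ(b), succ(b)), succ(b), wrap(one)) = A.
Delete trivial equation one = one.
Bind A := branch(branch(m, succ(b), succ(b)), succ(b), wrap(one)).
No equations remain and no clash or occurs-check failure arose, so a unifier exists.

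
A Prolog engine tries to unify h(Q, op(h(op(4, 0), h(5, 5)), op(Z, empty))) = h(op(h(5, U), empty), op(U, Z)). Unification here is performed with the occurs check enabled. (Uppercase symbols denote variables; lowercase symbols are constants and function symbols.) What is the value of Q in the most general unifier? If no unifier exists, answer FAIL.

FAIL

Decompose h/2: Q = op(h(5, U), empty),  op(h(op(4, 0), h(5, 5)), op(Z, empty)) = op(U, Z).
Bind Q := op(h(5, U), empty); no other remaining equation mentions Q.
Decompose op/2: h(op(4, 0), h(5, 5)) = U,  op(Z, empty) = Z.
Bind U := h(op(4, 0), h(5, 5)); no other remaining equation mentions U. Substituting into the earlier binding gives Q := op(h(5, h(op(4, 0), h(5, 5))), empty).
Occurs check fails: Z occurs in op(Z, empty); the equation Z = op(Z, empty) has no finite solution.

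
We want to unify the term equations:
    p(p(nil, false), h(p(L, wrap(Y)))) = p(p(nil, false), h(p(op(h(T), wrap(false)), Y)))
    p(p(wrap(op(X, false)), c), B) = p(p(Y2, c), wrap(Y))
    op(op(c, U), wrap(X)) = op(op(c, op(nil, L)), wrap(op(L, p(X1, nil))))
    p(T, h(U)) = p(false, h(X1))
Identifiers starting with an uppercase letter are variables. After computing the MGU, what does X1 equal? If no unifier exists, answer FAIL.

FAIL

Decompose p/2: p(nil, false) = p(nil, false),  h(p(L, wrap(Y))) = h(p(op(h(T), wrap(false)), Y)).
Delete trivial equation p(nil, false) = p(nil, false).
Decompose h/1: p(L, wrap(Y)) = p(op(h(T), wrap(false)), Y).
Decompose p/2: L = op(h(T), wrap(false)),  wrap(Y) = Y.
Bind L := op(h(T), wrap(false)); substituting into the one remaining equation that mentions L gives: op(op(c, U), wrap(X)) = op(op(c, op(nil, op(h(T), wrap(false)))), wrap(op(op(h(T), wrap(false)), p(X1, nil)))).
Occurs check fails: Y occurs in wrap(Y); the equation Y = wrap(Y) has no finite solution.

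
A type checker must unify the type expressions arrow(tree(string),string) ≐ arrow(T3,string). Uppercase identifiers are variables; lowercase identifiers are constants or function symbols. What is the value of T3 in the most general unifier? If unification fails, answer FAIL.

tree(string)

Decompose arrow/2: tree(string) ≐ T3,  string ≐ string.
Bind T3 := tree(string); no other remaining equation mentions T3.
Delete trivial equation string ≐ string.
MGU = { T3 := tree(string) }, so T3 := tree(string).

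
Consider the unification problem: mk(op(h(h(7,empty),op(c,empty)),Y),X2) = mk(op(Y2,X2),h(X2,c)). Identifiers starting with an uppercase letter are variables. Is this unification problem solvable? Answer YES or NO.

Decompose mk/2: op(h(h(7,empty),op(c,empty)),Y) = op(Y2,X2),  X2 = h(X2,c).
Decompose op/2: h(h(7,empty),op(c,empty)) = Y2,  Y = X2.
Bind Y2 := h(h(7,empty),op(c,empty)); no other remaining equation mentions Y2.
Bind Y := X2; no other remaining equation mentions Y.
Occurs check fails: X2 occurs in h(X2,c); the equation X2 = h(X2,c) has no finite solution.

NO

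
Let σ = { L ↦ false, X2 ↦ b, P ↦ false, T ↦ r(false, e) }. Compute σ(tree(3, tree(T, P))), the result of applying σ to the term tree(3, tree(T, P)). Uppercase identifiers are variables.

tree(3, tree(r(false, e), false))

Replace each occurrence of P with false.
Replace each occurrence of T with r(false, e).
Result: tree(3, tree(r(false, e), false)).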